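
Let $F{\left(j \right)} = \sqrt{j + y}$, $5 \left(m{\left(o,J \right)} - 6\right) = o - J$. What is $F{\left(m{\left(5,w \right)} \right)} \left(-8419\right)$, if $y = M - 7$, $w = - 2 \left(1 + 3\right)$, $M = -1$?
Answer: $- \frac{8419 \sqrt{15}}{5} \approx -6521.3$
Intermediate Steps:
$w = -8$ ($w = \left(-2\right) 4 = -8$)
$y = -8$ ($y = -1 - 7 = -8$)
$m{\left(o,J \right)} = 6 - \frac{J}{5} + \frac{o}{5}$ ($m{\left(o,J \right)} = 6 + \frac{o - J}{5} = 6 - \left(- \frac{o}{5} + \frac{J}{5}\right) = 6 - \frac{J}{5} + \frac{o}{5}$)
$F{\left(j \right)} = \sqrt{-8 + j}$ ($F{\left(j \right)} = \sqrt{j - 8} = \sqrt{-8 + j}$)
$F{\left(m{\left(5,w \right)} \right)} \left(-8419\right) = \sqrt{-8 + \left(6 - - \frac{8}{5} + \frac{1}{5} \cdot 5\right)} \left(-8419\right) = \sqrt{-8 + \left(6 + \frac{8}{5} + 1\right)} \left(-8419\right) = \sqrt{-8 + \frac{43}{5}} \left(-8419\right) = \sqrt{\frac{3}{5}} \left(-8419\right) = \frac{\sqrt{15}}{5} \left(-8419\right) = - \frac{8419 \sqrt{15}}{5}$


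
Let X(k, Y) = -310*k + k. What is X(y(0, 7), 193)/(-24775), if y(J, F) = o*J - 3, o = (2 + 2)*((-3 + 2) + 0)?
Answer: -927/24775 ≈ -0.037417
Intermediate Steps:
o = -4 (o = 4*(-1 + 0) = 4*(-1) = -4)
y(J, F) = -3 - 4*J (y(J, F) = -4*J - 3 = -3 - 4*J)
X(k, Y) = -309*k
X(y(0, 7), 193)/(-24775) = -309*(-3 - 4*0)/(-24775) = -309*(-3 + 0)*(-1/24775) = -309*(-3)*(-1/24775) = 927*(-1/24775) = -927/24775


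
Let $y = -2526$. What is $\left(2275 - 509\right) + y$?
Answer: $-760$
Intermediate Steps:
$\left(2275 - 509\right) + y = \left(2275 - 509\right) - 2526 = 1766 - 2526 = -760$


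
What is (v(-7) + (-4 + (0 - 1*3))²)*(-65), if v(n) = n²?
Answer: -6370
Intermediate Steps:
(v(-7) + (-4 + (0 - 1*3))²)*(-65) = ((-7)² + (-4 + (0 - 1*3))²)*(-65) = (49 + (-4 + (0 - 3))²)*(-65) = (49 + (-4 - 3)²)*(-65) = (49 + (-7)²)*(-65) = (49 + 49)*(-65) = 98*(-65) = -6370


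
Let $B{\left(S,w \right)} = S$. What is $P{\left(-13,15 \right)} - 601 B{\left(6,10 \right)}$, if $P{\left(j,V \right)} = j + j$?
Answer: $-3632$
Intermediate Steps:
$P{\left(j,V \right)} = 2 j$
$P{\left(-13,15 \right)} - 601 B{\left(6,10 \right)} = 2 \left(-13\right) - 3606 = -26 - 3606 = -3632$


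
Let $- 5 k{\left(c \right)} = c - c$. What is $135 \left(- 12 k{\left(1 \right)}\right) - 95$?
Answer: $-95$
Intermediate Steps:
$k{\left(c \right)} = 0$ ($k{\left(c \right)} = - \frac{c - c}{5} = \left(- \frac{1}{5}\right) 0 = 0$)
$135 \left(- 12 k{\left(1 \right)}\right) - 95 = 135 \left(\left(-12\right) 0\right) - 95 = 135 \cdot 0 - 95 = 0 - 95 = -95$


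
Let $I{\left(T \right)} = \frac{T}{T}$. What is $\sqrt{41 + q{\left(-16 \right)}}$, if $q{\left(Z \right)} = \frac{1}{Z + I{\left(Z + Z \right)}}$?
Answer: $\frac{\sqrt{9210}}{15} \approx 6.3979$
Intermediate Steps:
$I{\left(T \right)} = 1$
$q{\left(Z \right)} = \frac{1}{1 + Z}$ ($q{\left(Z \right)} = \frac{1}{Z + 1} = \frac{1}{1 + Z}$)
$\sqrt{41 + q{\left(-16 \right)}} = \sqrt{41 + \frac{1}{1 - 16}} = \sqrt{41 + \frac{1}{-15}} = \sqrt{41 - \frac{1}{15}} = \sqrt{\frac{614}{15}} = \frac{\sqrt{9210}}{15}$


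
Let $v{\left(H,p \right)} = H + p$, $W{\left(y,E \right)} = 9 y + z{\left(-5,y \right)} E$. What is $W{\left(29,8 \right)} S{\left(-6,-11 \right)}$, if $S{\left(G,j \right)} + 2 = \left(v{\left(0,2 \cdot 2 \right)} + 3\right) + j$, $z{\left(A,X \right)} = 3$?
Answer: $-1710$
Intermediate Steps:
$W{\left(y,E \right)} = 3 E + 9 y$ ($W{\left(y,E \right)} = 9 y + 3 E = 3 E + 9 y$)
$S{\left(G,j \right)} = 5 + j$ ($S{\left(G,j \right)} = -2 + \left(\left(\left(0 + 2 \cdot 2\right) + 3\right) + j\right) = -2 + \left(\left(\left(0 + 4\right) + 3\right) + j\right) = -2 + \left(\left(4 + 3\right) + j\right) = -2 + \left(7 + j\right) = 5 + j$)
$W{\left(29,8 \right)} S{\left(-6,-11 \right)} = \left(3 \cdot 8 + 9 \cdot 29\right) \left(5 - 11\right) = \left(24 + 261\right) \left(-6\right) = 285 \left(-6\right) = -1710$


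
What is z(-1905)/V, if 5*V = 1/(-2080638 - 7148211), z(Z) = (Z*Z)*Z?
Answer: 319008668644693125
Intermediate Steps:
z(Z) = Z**3 (z(Z) = Z**2*Z = Z**3)
V = -1/46144245 (V = 1/(5*(-2080638 - 7148211)) = (1/5)/(-9228849) = (1/5)*(-1/9228849) = -1/46144245 ≈ -2.1671e-8)
z(-1905)/V = (-1905)**3/(-1/46144245) = -6913292625*(-46144245) = 319008668644693125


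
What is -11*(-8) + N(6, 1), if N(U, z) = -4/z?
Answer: 84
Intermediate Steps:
-11*(-8) + N(6, 1) = -11*(-8) - 4/1 = 88 - 4*1 = 88 - 4 = 84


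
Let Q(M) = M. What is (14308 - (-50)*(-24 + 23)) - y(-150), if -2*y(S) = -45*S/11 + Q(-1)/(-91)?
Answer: 29158777/2002 ≈ 14565.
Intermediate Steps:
y(S) = -1/182 + 45*S/22 (y(S) = -(-45*S/11 - 1/(-91))/2 = -(-45*S*(1/11) - 1*(-1/91))/2 = -(-45*S/11 + 1/91)/2 = -(1/91 - 45*S/11)/2 = -1/182 + 45*S/22)
(14308 - (-50)*(-24 + 23)) - y(-150) = (14308 - (-50)*(-24 + 23)) - (-1/182 + (45/22)*(-150)) = (14308 - (-50)*(-1)) - (-1/182 - 3375/11) = (14308 - 1*50) - 1*(-614261/2002) = (14308 - 50) + 614261/2002 = 14258 + 614261/2002 = 29158777/2002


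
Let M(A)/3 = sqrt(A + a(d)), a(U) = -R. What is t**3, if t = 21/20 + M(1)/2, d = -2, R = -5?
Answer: 349461/8000 + 20169*sqrt(6)/800 ≈ 105.44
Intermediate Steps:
a(U) = 5 (a(U) = -1*(-5) = 5)
M(A) = 3*sqrt(5 + A) (M(A) = 3*sqrt(A + 5) = 3*sqrt(5 + A))
t = 21/20 + 3*sqrt(6)/2 (t = 21/20 + (3*sqrt(5 + 1))/2 = 21*(1/20) + (3*sqrt(6))*(1/2) = 21/20 + 3*sqrt(6)/2 ≈ 4.7242)
t**3 = (21/20 + 3*sqrt(6)/2)**3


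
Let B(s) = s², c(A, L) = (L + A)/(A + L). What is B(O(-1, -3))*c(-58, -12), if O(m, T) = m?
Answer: 1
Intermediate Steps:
c(A, L) = 1 (c(A, L) = (A + L)/(A + L) = 1)
B(O(-1, -3))*c(-58, -12) = (-1)²*1 = 1*1 = 1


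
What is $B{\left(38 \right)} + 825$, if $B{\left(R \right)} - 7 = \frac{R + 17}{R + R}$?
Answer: $\frac{63287}{76} \approx 832.72$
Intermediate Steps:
$B{\left(R \right)} = 7 + \frac{17 + R}{2 R}$ ($B{\left(R \right)} = 7 + \frac{R + 17}{R + R} = 7 + \frac{17 + R}{2 R}$)
$B{\left(38 \right)} + 825 = \frac{17 + 15 \cdot 38}{2 \cdot 38} + 825 = \frac{1}{2} \cdot \frac{1}{38} \left(17 + 570\right) + 825 = \frac{1}{2} \cdot \frac{1}{38} \cdot 587 + 825 = \frac{587}{76} + 825 = \frac{63287}{76}$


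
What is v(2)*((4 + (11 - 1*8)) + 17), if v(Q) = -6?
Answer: -144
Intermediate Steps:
v(2)*((4 + (11 - 1*8)) + 17) = -6*((4 + (11 - 1*8)) + 17) = -6*((4 + (11 - 8)) + 17) = -6*((4 + 3) + 17) = -6*(7 + 17) = -6*24 = -144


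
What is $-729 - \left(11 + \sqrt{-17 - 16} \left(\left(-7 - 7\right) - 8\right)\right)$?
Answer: $-740 + 22 i \sqrt{33} \approx -740.0 + 126.38 i$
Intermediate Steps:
$-729 - \left(11 + \sqrt{-17 - 16} \left(\left(-7 - 7\right) - 8\right)\right) = -729 - \left(11 + \sqrt{-33} \left(-14 - 8\right)\right) = -729 - \left(11 + i \sqrt{33} \left(-22\right)\right) = -729 - \left(11 - 22 i \sqrt{33}\right) = -740 + 22 i \sqrt{33}$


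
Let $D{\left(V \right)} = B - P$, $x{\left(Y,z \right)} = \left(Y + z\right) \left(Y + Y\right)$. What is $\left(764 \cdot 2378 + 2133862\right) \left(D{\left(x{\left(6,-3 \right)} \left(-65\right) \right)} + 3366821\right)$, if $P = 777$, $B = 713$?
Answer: $13300892009078$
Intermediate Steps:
$x{\left(Y,z \right)} = 2 Y \left(Y + z\right)$ ($x{\left(Y,z \right)} = \left(Y + z\right) 2 Y = 2 Y \left(Y + z\right)$)
$D{\left(V \right)} = -64$ ($D{\left(V \right)} = 713 - 777 = -64$)
$\left(764 \cdot 2378 + 2133862\right) \left(D{\left(x{\left(6,-3 \right)} \left(-65\right) \right)} + 3366821\right) = \left(764 \cdot 2378 + 2133862\right) \left(-64 + 3366821\right) = \left(1816792 + 2133862\right) 3366757 = 3950654 \cdot 3366757 = 13300892009078$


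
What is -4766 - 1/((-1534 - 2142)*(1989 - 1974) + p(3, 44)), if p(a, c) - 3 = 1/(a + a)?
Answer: -1576692880/330821 ≈ -4766.0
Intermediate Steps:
p(a, c) = 3 + 1/(2*a) (p(a, c) = 3 + 1/(a + a) = 3 + 1/(2*a))
-4766 - 1/((-1534 - 2142)*(1989 - 1974) + p(3, 44)) = -4766 - 1/((-1534 - 2142)*(1989 - 1974) + (3 + (½)/3)) = -4766 - 1/(-3676*15 + (3 + (½)*(⅓))) = -4766 - 1/(-55140 + (3 + ⅙)) = -4766 - 1/(-55140 + 19/6) = -4766 - 1/(-330821/6) = -4766 - 1*(-6/330821) = -4766 + 6/330821 = -1576692880/330821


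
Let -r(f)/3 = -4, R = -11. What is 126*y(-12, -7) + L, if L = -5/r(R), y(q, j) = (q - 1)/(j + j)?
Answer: 1399/12 ≈ 116.58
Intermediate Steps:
r(f) = 12 (r(f) = -3*(-4) = 12)
y(q, j) = (-1 + q)/(2*j) (y(q, j) = (-1 + q)/((2*j)) = (-1 + q)*(1/(2*j)) = (-1 + q)/(2*j))
L = -5/12 ≈ -0.41667
126*y(-12, -7) + L = 126*((½)*(-1 - 12)/(-7)) - 5/12 = 126*((½)*(-⅐)*(-13)) - 5/12 = 126*(13/14) - 5/12 = 117 - 5/12 = 1399/12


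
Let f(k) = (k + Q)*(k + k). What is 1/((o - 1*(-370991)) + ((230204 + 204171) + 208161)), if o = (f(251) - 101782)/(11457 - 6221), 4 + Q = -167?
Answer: 238/241216625 ≈ 9.8667e-7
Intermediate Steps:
Q = -171 (Q = -4 - 167 = -171)
f(k) = 2*k*(-171 + k) (f(k) = (k - 171)*(k + k) = (-171 + k)*(2*k) = 2*k*(-171 + k))
o = -2801/238 (o = (2*251*(-171 + 251) - 101782)/(11457 - 6221) = (2*251*80 - 101782)/5236 = (40160 - 101782)*(1/5236) = -61622*1/5236 = -2801/238 ≈ -11.769)
1/((o - 1*(-370991)) + ((230204 + 204171) + 208161)) = 1/((-2801/238 - 1*(-370991)) + ((230204 + 204171) + 208161)) = 1/((-2801/238 + 370991) + (434375 + 208161)) = 1/(88293057/238 + 642536) = 1/(241216625/238) = 238/241216625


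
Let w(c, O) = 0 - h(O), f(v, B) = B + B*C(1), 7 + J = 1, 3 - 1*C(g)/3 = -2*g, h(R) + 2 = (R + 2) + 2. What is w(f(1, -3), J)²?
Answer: 16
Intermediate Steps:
h(R) = 2 + R (h(R) = -2 + ((R + 2) + 2) = -2 + ((2 + R) + 2) = -2 + (4 + R) = 2 + R)
C(g) = 9 + 6*g (C(g) = 9 - (-6)*g = 9 + 6*g)
J = -6 (J = -7 + 1 = -6)
f(v, B) = 16*B (f(v, B) = B + B*(9 + 6*1) = B + B*(9 + 6) = B + B*15 = B + 15*B = 16*B)
w(c, O) = -2 - O (w(c, O) = 0 - (2 + O) = 0 + (-2 - O) = -2 - O)
w(f(1, -3), J)² = (-2 - 1*(-6))² = (-2 + 6)² = 4² = 16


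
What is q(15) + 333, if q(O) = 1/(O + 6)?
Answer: 6994/21 ≈ 333.05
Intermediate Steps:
q(O) = 1/(6 + O)
q(15) + 333 = 1/(6 + 15) + 333 = 1/21 + 333 = 6994/21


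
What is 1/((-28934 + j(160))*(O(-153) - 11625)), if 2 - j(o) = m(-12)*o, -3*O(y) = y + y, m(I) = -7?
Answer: 1/320477676 ≈ 3.1203e-9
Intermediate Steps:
O(y) = -2*y/3 (O(y) = -(y + y)/3 = -2*y/3)
j(o) = 2 + 7*o (j(o) = 2 - (-7)*o = 2 + 7*o)
1/((-28934 + j(160))*(O(-153) - 11625)) = 1/((-28934 + (2 + 7*160))*(-⅔*(-153) - 11625)) = 1/((-28934 + (2 + 1120))*(102 - 11625)) = 1/((-28934 + 1122)*(-11523)) = 1/(-27812*(-11523)) = 1/320477676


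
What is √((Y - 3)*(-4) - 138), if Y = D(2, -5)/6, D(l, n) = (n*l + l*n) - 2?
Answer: I*√1002/3 ≈ 10.551*I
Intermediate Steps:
D(l, n) = -2 + 2*l*n (D(l, n) = (l*n + l*n) - 2 = 2*l*n - 2 = -2 + 2*l*n)
Y = -11/3 (Y = (-2 + 2*2*(-5))/6 = (-2 - 20)*(⅙) = -22*⅙ = -11/3 ≈ -3.6667)
√((Y - 3)*(-4) - 138) = √((-11/3 - 3)*(-4) - 138) = √(-20/3*(-4) - 138) = √(80/3 - 138) = √(-334/3) = I*√1002/3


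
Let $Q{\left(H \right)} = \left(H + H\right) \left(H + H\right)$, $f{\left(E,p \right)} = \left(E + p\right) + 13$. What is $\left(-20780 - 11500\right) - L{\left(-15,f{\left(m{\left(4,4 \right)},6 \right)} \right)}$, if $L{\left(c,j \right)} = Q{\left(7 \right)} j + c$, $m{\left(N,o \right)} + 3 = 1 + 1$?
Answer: $-35793$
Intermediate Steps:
$m{\left(N,o \right)} = -1$ ($m{\left(N,o \right)} = -3 + \left(1 + 1\right) = -3 + 2 = -1$)
$f{\left(E,p \right)} = 13 + E + p$
$Q{\left(H \right)} = 4 H^{2}$ ($Q{\left(H \right)} = 2 H 2 H = 4 H^{2}$)
$L{\left(c,j \right)} = c + 196 j$ ($L{\left(c,j \right)} = 4 \cdot 7^{2} j + c = 4 \cdot 49 j + c = 196 j + c = c + 196 j$)
$\left(-20780 - 11500\right) - L{\left(-15,f{\left(m{\left(4,4 \right)},6 \right)} \right)} = \left(-20780 - 11500\right) - \left(-15 + 196 \left(13 - 1 + 6\right)\right) = \left(-20780 - 11500\right) - \left(-15 + 196 \cdot 18\right) = -32280 - \left(-15 + 3528\right) = -32280 - 3513 = -35793$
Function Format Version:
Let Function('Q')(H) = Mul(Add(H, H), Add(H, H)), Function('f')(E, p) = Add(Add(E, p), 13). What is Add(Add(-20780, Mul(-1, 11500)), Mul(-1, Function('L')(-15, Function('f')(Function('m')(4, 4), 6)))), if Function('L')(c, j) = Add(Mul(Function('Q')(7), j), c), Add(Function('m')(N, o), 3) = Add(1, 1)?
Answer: -35793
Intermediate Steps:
Function('m')(N, o) = -1 (Function('m')(N, o) = Add(-3, Add(1, 1)) = Add(-3, 2) = -1)
Function('f')(E, p) = Add(13, E, p)
Function('Q')(H) = Mul(4, Pow(H, 2)) (Function('Q')(H) = Mul(Mul(2, H), Mul(2, H)) = Mul(4, Pow(H, 2)))
Function('L')(c, j) = Add(c, Mul(196, j)) (Function('L')(c, j) = Add(Mul(Mul(4, Pow(7, 2)), j), c) = Add(Mul(Mul(4, 49), j), c) = Add(Mul(196, j), c) = Add(c, Mul(196, j)))
Add(Add(-20780, Mul(-1, 11500)), Mul(-1, Function('L')(-15, Function('f')(Function('m')(4, 4), 6)))) = Add(Add(-20780, Mul(-1, 11500)), Mul(-1, Add(-15, Mul(196, Add(13, -1, 6))))) = Add(Add(-20780, -11500), Mul(-1, Add(-15, Mul(196, 18)))) = Add(-32280, Mul(-1, Add(-15, 3528))) = Add(-32280, Mul(-1, 3513)) = Add(-32280, -3513) = -35793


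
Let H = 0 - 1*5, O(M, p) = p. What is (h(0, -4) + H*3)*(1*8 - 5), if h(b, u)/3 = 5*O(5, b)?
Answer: -45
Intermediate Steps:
h(b, u) = 15*b (h(b, u) = 3*(5*b) = 15*b)
H = -5 (H = 0 - 5 = -5)
(h(0, -4) + H*3)*(1*8 - 5) = (15*0 - 5*3)*(1*8 - 5) = (0 - 15)*(8 - 5) = -15*3 = -45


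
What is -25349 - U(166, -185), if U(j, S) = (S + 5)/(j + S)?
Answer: -481811/19 ≈ -25358.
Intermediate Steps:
U(j, S) = (5 + S)/(S + j)
-25349 - U(166, -185) = -25349 - (5 - 185)/(-185 + 166) = -25349 - (-180)/(-19) = -25349 - (-1)*(-180)/19 = -25349 - 1*180/19 = -25349 - 180/19 = -481811/19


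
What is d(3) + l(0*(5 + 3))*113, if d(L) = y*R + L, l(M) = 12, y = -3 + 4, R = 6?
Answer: 1365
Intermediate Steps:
y = 1
d(L) = 6 + L (d(L) = 1*6 + L = 6 + L)
d(3) + l(0*(5 + 3))*113 = (6 + 3) + 12*113 = 9 + 1356 = 1365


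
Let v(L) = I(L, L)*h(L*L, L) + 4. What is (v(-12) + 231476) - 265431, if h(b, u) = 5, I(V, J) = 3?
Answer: -33936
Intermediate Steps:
v(L) = 19 (v(L) = 3*5 + 4 = 15 + 4 = 19)
(v(-12) + 231476) - 265431 = (19 + 231476) - 265431 = 231495 - 265431 = -33936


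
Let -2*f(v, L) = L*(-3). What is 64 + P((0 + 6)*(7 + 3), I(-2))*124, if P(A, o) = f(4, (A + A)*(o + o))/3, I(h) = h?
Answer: -29696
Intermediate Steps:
f(v, L) = 3*L/2 (f(v, L) = -L*(-3)/2 = -(-3)*L/2 = 3*L/2)
P(A, o) = 2*A*o (P(A, o) = (3*((A + A)*(o + o))/2)/3 = (3*((2*A)*(2*o))/2)*(⅓) = (3*(4*A*o)/2)*(⅓) = (6*A*o)*(⅓) = 2*A*o)
64 + P((0 + 6)*(7 + 3), I(-2))*124 = 64 + (2*((0 + 6)*(7 + 3))*(-2))*124 = 64 + (2*(6*10)*(-2))*124 = 64 + (2*60*(-2))*124 = 64 - 240*124 = 64 - 29760 = -29696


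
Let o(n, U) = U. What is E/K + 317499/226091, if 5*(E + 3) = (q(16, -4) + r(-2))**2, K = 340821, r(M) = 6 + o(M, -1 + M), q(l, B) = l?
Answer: 541129860881/385282803555 ≈ 1.4045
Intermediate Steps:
r(M) = 5 + M (r(M) = 6 + (-1 + M) = 5 + M)
E = 346/5 (E = -3 + (16 + (5 - 2))**2/5 = -3 + (16 + 3)**2/5 = -3 + (1/5)*19**2 = -3 + (1/5)*361 = -3 + 361/5 = 346/5 ≈ 69.200)
E/K + 317499/226091 = (346/5)/340821 + 317499/226091 = (346/5)*(1/340821) + 317499*(1/226091) = 346/1704105 + 317499/226091 = 541129860881/385282803555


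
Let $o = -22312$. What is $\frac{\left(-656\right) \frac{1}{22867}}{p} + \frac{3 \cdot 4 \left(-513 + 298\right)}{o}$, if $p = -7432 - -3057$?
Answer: $\frac{64531474793}{558040551250} \approx 0.11564$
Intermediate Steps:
$p = -4375$ ($p = -7432 + 3057 = -4375$)
$\frac{\left(-656\right) \frac{1}{22867}}{p} + \frac{3 \cdot 4 \left(-513 + 298\right)}{o} = \frac{\left(-656\right) \frac{1}{22867}}{-4375} + \frac{3 \cdot 4 \left(-513 + 298\right)}{-22312} = \left(-656\right) \frac{1}{22867} \left(- \frac{1}{4375}\right) + 12 \left(-215\right) \left(- \frac{1}{22312}\right) = \left(- \frac{656}{22867}\right) \left(- \frac{1}{4375}\right) - - \frac{645}{5578} = \frac{656}{100043125} + \frac{645}{5578} = \frac{64531474793}{558040551250}$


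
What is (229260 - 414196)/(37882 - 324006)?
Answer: 46234/71531 ≈ 0.64635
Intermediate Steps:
(229260 - 414196)/(37882 - 324006) = -184936/(-286124) = -184936*(-1/286124) = 46234/71531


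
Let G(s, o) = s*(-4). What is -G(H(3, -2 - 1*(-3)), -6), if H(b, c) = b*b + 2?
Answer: 44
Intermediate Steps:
H(b, c) = 2 + b² (H(b, c) = b² + 2 = 2 + b²)
G(s, o) = -4*s
-G(H(3, -2 - 1*(-3)), -6) = -(-4)*(2 + 3²) = -(-4)*(2 + 9) = -(-4)*11 = -1*(-44) = 44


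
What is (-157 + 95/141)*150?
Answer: -1102100/47 ≈ -23449.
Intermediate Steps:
(-157 + 95/141)*150 = -22042/141*150 = -1102100/47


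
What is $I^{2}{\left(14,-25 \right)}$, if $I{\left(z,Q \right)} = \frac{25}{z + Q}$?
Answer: $\frac{625}{121} \approx 5.1653$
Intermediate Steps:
$I{\left(z,Q \right)} = \frac{25}{Q + z}$
$I^{2}{\left(14,-25 \right)} = \left(\frac{25}{-25 + 14}\right)^{2} = \left(\frac{25}{-11}\right)^{2} = \left(25 \left(- \frac{1}{11}\right)\right)^{2} = \left(- \frac{25}{11}\right)^{2} = \frac{625}{121}$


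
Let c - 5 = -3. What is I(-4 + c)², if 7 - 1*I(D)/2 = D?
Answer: 324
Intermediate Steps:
c = 2 (c = 5 - 3 = 2)
I(D) = 14 - 2*D
I(-4 + c)² = (14 - 2*(-4 + 2))² = (14 - 2*(-2))² = (14 + 4)² = 18² = 324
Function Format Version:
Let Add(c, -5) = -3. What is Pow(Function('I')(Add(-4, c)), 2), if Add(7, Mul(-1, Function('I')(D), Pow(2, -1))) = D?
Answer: 324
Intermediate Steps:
c = 2 (c = Add(5, -3) = 2)
Function('I')(D) = Add(14, Mul(-2, D))
Pow(Function('I')(Add(-4, c)), 2) = Pow(Add(14, Mul(-2, Add(-4, 2))), 2) = Pow(Add(14, Mul(-2, -2)), 2) = Pow(Add(14, 4), 2) = Pow(18, 2) = 324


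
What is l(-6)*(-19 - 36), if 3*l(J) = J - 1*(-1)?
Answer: 275/3 ≈ 91.667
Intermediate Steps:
l(J) = 1/3 + J/3 (l(J) = (J - 1*(-1))/3 = (J + 1)/3 = (1 + J)/3 = 1/3 + J/3)
l(-6)*(-19 - 36) = (1/3 + (1/3)*(-6))*(-19 - 36) = (1/3 - 2)*(-55) = -5/3*(-55) = 275/3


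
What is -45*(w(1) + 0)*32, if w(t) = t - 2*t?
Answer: 1440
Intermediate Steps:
w(t) = -t
-45*(w(1) + 0)*32 = -45*(-1*1 + 0)*32 = -45*(-1 + 0)*32 = -45*(-1)*32 = 45*32 = 1440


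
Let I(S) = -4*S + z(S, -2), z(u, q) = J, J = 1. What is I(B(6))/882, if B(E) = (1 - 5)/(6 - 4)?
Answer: 1/98 ≈ 0.010204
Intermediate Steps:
z(u, q) = 1
B(E) = -2 (B(E) = -4/2 = -4*½ = -2)
I(S) = 1 - 4*S (I(S) = -4*S + 1 = 1 - 4*S)
I(B(6))/882 = (1 - 4*(-2))/882 = (1 + 8)*(1/882) = 9*(1/882) = 1/98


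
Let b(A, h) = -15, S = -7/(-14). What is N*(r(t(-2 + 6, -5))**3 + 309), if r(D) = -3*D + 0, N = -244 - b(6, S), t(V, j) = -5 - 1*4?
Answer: -4578168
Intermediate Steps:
S = 1/2 (S = -7*(-1/14) = 1/2 ≈ 0.50000)
t(V, j) = -9 (t(V, j) = -5 - 4 = -9)
N = -229 (N = -244 - 1*(-15) = -244 + 15 = -229)
r(D) = -3*D
N*(r(t(-2 + 6, -5))**3 + 309) = -229*((-3*(-9))**3 + 309) = -229*(27**3 + 309) = -229*(19683 + 309) = -229*19992 = -4578168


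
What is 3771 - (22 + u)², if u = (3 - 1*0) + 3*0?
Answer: 3146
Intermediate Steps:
u = 3 (u = (3 + 0) + 0 = 3 + 0 = 3)
3771 - (22 + u)² = 3771 - (22 + 3)² = 3771 - 1*25² = 3771 - 1*625 = 3771 - 625 = 3146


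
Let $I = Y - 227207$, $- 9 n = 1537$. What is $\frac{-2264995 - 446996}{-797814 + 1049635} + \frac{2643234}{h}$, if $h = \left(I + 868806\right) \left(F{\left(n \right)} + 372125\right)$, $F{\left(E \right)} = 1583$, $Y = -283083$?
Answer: $- \frac{181676347454515467}{16869526226717144} \approx -10.77$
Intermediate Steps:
$n = - \frac{1537}{9}$ ($n = \left(- \frac{1}{9}\right) 1537 = - \frac{1537}{9} \approx -170.78$)
$I = -510290$ ($I = -283083 - 227207 = -510290$)
$h = 133980297328$ ($h = \left(-510290 + 868806\right) \left(1583 + 372125\right) = 358516 \cdot 373708 = 133980297328$)
$\frac{-2264995 - 446996}{-797814 + 1049635} + \frac{2643234}{h} = \frac{-2264995 - 446996}{-797814 + 1049635} + \frac{2643234}{133980297328} = \frac{-2264995 - 446996}{251821} + 2643234 \cdot \frac{1}{133980297328} = \left(-2711991\right) \frac{1}{251821} + \frac{1321617}{66990148664} = - \frac{2711991}{251821} + \frac{1321617}{66990148664} = - \frac{181676347454515467}{16869526226717144}$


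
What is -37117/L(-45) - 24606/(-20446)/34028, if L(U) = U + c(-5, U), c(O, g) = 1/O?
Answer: 32279565421609/39309111572 ≈ 821.17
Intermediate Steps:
L(U) = -⅕ + U (L(U) = U + 1/(-5) = U - ⅕ = -⅕ + U)
-37117/L(-45) - 24606/(-20446)/34028 = -37117/(-⅕ - 45) - 24606/(-20446)/34028 = -37117/(-226/5) - 24606*(-1/20446)*(1/34028) = -37117*(-5/226) + (12303/10223)*(1/34028) = 185585/226 + 12303/347868244 = 32279565421609/39309111572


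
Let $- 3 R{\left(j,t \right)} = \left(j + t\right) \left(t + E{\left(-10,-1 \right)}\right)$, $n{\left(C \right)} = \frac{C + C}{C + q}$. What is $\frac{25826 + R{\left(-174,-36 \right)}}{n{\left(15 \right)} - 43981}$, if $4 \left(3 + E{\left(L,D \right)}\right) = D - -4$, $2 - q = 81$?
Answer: $- \frac{740752}{1407407} \approx -0.52632$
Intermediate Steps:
$q = -79$ ($q = 2 - 81 = -79$)
$E{\left(L,D \right)} = -2 + \frac{D}{4}$ ($E{\left(L,D \right)} = -3 + \frac{D - -4}{4} = -3 + \frac{D + 4}{4} = -3 + \frac{4 + D}{4} = -3 + \left(1 + \frac{D}{4}\right) = -2 + \frac{D}{4}$)
$n{\left(C \right)} = \frac{2 C}{-79 + C}$ ($n{\left(C \right)} = \frac{C + C}{C - 79} = \frac{2 C}{-79 + C}$)
$R{\left(j,t \right)} = - \frac{\left(- \frac{9}{4} + t\right) \left(j + t\right)}{3}$ ($R{\left(j,t \right)} = - \frac{\left(j + t\right) \left(t + \left(-2 + \frac{1}{4} \left(-1\right)\right)\right)}{3} = - \frac{\left(j + t\right) \left(t - \frac{9}{4}\right)}{3} = - \frac{\left(j + t\right) \left(- \frac{9}{4} + t\right)}{3} = - \frac{\left(- \frac{9}{4} + t\right) \left(j + t\right)}{3}$)
$\frac{25826 + R{\left(-174,-36 \right)}}{n{\left(15 \right)} - 43981} = \frac{25826 + \left(- \frac{\left(-36\right)^{2}}{3} + \frac{3}{4} \left(-174\right) + \frac{3}{4} \left(-36\right) - \left(-58\right) \left(-36\right)\right)}{2 \cdot 15 \frac{1}{-79 + 15} - 43981} = \frac{25826 - \frac{5355}{2}}{2 \cdot 15 \frac{1}{-64} - 43981} = \frac{25826 - \frac{5355}{2}}{2 \cdot 15 \left(- \frac{1}{64}\right) - 43981} = \frac{25826 - \frac{5355}{2}}{- \frac{15}{32} - 43981} = \frac{46297}{2 \left(- \frac{1407407}{32}\right)} = \frac{46297}{2} \left(- \frac{32}{1407407}\right) = - \frac{740752}{1407407}$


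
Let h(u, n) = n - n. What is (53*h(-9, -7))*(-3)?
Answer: 0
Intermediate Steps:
h(u, n) = 0
(53*h(-9, -7))*(-3) = (53*0)*(-3) = 0*(-3) = 0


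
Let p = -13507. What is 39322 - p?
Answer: 52829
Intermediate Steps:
39322 - p = 39322 - 1*(-13507) = 39322 + 13507 = 52829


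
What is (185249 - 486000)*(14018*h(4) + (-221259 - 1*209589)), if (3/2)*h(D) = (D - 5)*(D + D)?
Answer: 456188740832/3 ≈ 1.5206e+11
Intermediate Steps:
h(D) = 4*D*(-5 + D)/3 (h(D) = 2*((D - 5)*(D + D))/3 = 2*((-5 + D)*(2*D))/3 = 2*(2*D*(-5 + D))/3 = 4*D*(-5 + D)/3)
(185249 - 486000)*(14018*h(4) + (-221259 - 1*209589)) = (185249 - 486000)*(14018*((4/3)*4*(-5 + 4)) + (-221259 - 1*209589)) = -300751*(14018*((4/3)*4*(-1)) + (-221259 - 209589)) = -300751*(14018*(-16/3) - 430848) = -300751*(-224288/3 - 430848) = -300751*(-1516832/3) = 456188740832/3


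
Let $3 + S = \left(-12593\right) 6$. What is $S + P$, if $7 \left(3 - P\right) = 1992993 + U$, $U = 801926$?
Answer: $- \frac{3323825}{7} \approx -4.7483 \cdot 10^{5}$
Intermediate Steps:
$S = -75561$ ($S = -3 - 75558 = -75561$)
$P = - \frac{2794898}{7}$ ($P = 3 - \frac{1992993 + 801926}{7} = 3 - \frac{2794919}{7} = - \frac{2794898}{7} \approx -3.9927 \cdot 10^{5}$)
$S + P = -75561 - \frac{2794898}{7} = - \frac{3323825}{7}$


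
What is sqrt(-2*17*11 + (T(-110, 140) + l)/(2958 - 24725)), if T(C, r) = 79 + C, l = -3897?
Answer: I*sqrt(177116555310)/21767 ≈ 19.334*I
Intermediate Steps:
sqrt(-2*17*11 + (T(-110, 140) + l)/(2958 - 24725)) = sqrt(-2*17*11 + ((79 - 110) - 3897)/(2958 - 24725)) = sqrt(-34*11 + (-31 - 3897)/(-21767)) = sqrt(-374 - 3928*(-1/21767)) = sqrt(-374 + 3928/21767) = sqrt(-8136930/21767) = I*sqrt(177116555310)/21767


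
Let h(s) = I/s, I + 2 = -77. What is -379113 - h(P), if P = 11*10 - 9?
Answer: -38290334/101 ≈ -3.7911e+5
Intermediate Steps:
I = -79 (I = -2 - 77 = -79)
P = 101 (P = 110 - 9 = 101)
h(s) = -79/s
-379113 - h(P) = -379113 - (-79)/101 = -379113 - 1*(-79/101) = -379113 + 79/101 = -38290334/101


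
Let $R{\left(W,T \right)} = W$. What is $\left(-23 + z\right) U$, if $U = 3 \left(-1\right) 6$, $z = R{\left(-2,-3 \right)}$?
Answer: $450$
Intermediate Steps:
$z = -2$
$U = -18$ ($U = \left(-3\right) 6 = -18$)
$\left(-23 + z\right) U = \left(-23 - 2\right) \left(-18\right) = \left(-25\right) \left(-18\right) = 450$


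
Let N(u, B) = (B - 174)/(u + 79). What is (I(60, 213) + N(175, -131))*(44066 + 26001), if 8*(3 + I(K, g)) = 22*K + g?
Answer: 13342368341/1016 ≈ 1.3132e+7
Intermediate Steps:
N(u, B) = (-174 + B)/(79 + u)
I(K, g) = -3 + g/8 + 11*K/4 (I(K, g) = -3 + (22*K + g)/8 = -3 + (g + 22*K)/8 = -3 + (g/8 + 11*K/4) = -3 + g/8 + 11*K/4)
(I(60, 213) + N(175, -131))*(44066 + 26001) = ((-3 + (⅛)*213 + (11/4)*60) + (-174 - 131)/(79 + 175))*(44066 + 26001) = ((-3 + 213/8 + 165) - 305/254)*70067 = (1509/8 + (1/254)*(-305))*70067 = (1509/8 - 305/254)*70067 = (190423/1016)*70067 = 13342368341/1016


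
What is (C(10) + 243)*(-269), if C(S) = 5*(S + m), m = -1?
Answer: -77472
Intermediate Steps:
C(S) = -5 + 5*S (C(S) = 5*(S - 1) = 5*(-1 + S) = -5 + 5*S)
(C(10) + 243)*(-269) = ((-5 + 5*10) + 243)*(-269) = ((-5 + 50) + 243)*(-269) = (45 + 243)*(-269) = 288*(-269) = -77472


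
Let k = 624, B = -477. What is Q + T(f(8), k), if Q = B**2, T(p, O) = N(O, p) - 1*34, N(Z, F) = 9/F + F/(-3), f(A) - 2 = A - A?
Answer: 1364993/6 ≈ 2.2750e+5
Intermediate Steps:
f(A) = 2 (f(A) = 2 + (A - A) = 2 + 0 = 2)
N(Z, F) = 9/F - F/3 (N(Z, F) = 9/F + F*(-1/3) = 9/F - F/3)
T(p, O) = -34 + 9/p - p/3 (T(p, O) = (9/p - p/3) - 1*34 = (9/p - p/3) - 34 = -34 + 9/p - p/3)
Q = 227529 (Q = (-477)**2 = 227529)
Q + T(f(8), k) = 227529 + (-34 + 9/2 - 1/3*2) = 227529 + (-34 + 9*(1/2) - 2/3) = 227529 + (-34 + 9/2 - 2/3) = 227529 - 181/6 = 1364993/6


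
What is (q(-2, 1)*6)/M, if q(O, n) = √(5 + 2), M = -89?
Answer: -6*√7/89 ≈ -0.17837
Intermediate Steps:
q(O, n) = √7
(q(-2, 1)*6)/M = (√7*6)/(-89) = (6*√7)*(-1/89) = -6*√7/89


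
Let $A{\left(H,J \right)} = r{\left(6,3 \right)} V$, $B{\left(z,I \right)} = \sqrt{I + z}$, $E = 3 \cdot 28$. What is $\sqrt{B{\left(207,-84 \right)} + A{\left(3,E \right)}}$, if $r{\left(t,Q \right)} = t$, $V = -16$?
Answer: $\sqrt{-96 + \sqrt{123}} \approx 9.2146 i$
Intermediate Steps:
$E = 84$
$A{\left(H,J \right)} = -96$ ($A{\left(H,J \right)} = 6 \left(-16\right) = -96$)
$\sqrt{B{\left(207,-84 \right)} + A{\left(3,E \right)}} = \sqrt{\sqrt{-84 + 207} - 96} = \sqrt{\sqrt{123} - 96} = \sqrt{-96 + \sqrt{123}}$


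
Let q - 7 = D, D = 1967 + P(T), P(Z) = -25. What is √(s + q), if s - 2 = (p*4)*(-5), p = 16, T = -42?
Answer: √1631 ≈ 40.386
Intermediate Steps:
s = -318 (s = 2 + (16*4)*(-5) = 2 + 64*(-5) = 2 - 320 = -318)
D = 1942 (D = 1967 - 25 = 1942)
q = 1949 (q = 7 + 1942 = 1949)
√(s + q) = √(-318 + 1949) = √1631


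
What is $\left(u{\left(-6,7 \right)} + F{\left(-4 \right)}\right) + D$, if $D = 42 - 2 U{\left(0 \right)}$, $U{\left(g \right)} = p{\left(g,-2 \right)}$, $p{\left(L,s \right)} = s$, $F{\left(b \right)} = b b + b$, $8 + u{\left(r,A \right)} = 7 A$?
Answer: $99$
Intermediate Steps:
$u{\left(r,A \right)} = -8 + 7 A$
$F{\left(b \right)} = b + b^{2}$ ($F{\left(b \right)} = b^{2} + b = b + b^{2}$)
$U{\left(g \right)} = -2$
$D = 46$ ($D = 42 - -4 = 42 + 4 = 46$)
$\left(u{\left(-6,7 \right)} + F{\left(-4 \right)}\right) + D = \left(\left(-8 + 7 \cdot 7\right) - 4 \left(1 - 4\right)\right) + 46 = \left(\left(-8 + 49\right) - -12\right) + 46 = \left(41 + 12\right) + 46 = 53 + 46 = 99$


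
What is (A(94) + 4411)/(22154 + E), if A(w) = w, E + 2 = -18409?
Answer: 4505/3743 ≈ 1.2036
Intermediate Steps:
E = -18411 (E = -2 - 18409 = -18411)
(A(94) + 4411)/(22154 + E) = (94 + 4411)/(22154 - 18411) = 4505/3743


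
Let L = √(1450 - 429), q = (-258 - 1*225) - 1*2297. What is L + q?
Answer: -2780 + √1021 ≈ -2748.0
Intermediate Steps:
q = -2780 (q = (-258 - 225) - 2297 = -483 - 2297 = -2780)
L = √1021 ≈ 31.953
L + q = √1021 - 2780 = -2780 + √1021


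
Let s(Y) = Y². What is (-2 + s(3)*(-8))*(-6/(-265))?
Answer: -444/265 ≈ -1.6755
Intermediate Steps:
(-2 + s(3)*(-8))*(-6/(-265)) = (-2 + 3²*(-8))*(-6/(-265)) = (-2 + 9*(-8))*(-6*(-1/265)) = (-2 - 72)*(6/265) = -74*6/265 = -444/265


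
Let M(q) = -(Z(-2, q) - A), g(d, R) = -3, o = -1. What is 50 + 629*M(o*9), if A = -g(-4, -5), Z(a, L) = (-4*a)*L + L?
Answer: 52886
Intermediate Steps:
Z(a, L) = L - 4*L*a (Z(a, L) = -4*L*a + L = L - 4*L*a)
A = 3 (A = -1*(-3) = 3)
M(q) = 3 - 9*q (M(q) = -(q*(1 - 4*(-2)) - 1*3) = -(q*(1 + 8) - 3) = -(q*9 - 3) = -(9*q - 3) = -(-3 + 9*q) = 3 - 9*q)
50 + 629*M(o*9) = 50 + 629*(3 - (-9)*9) = 50 + 629*(3 - 9*(-9)) = 50 + 629*(3 + 81) = 50 + 629*84 = 50 + 52836 = 52886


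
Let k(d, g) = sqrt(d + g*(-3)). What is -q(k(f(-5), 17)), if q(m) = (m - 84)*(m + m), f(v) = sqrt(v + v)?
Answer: 102 + 168*sqrt(-51 + I*sqrt(10)) - 2*I*sqrt(10) ≈ 139.18 + 1194.0*I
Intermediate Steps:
f(v) = sqrt(2)*sqrt(v) (f(v) = sqrt(2*v) = sqrt(2)*sqrt(v))
k(d, g) = sqrt(d - 3*g)
q(m) = 2*m*(-84 + m) (q(m) = (-84 + m)*(2*m) = 2*m*(-84 + m))
-q(k(f(-5), 17)) = -2*sqrt(sqrt(2)*sqrt(-5) - 3*17)*(-84 + sqrt(sqrt(2)*sqrt(-5) - 3*17)) = -2*sqrt(sqrt(2)*(I*sqrt(5)) - 51)*(-84 + sqrt(sqrt(2)*(I*sqrt(5)) - 51)) = -2*sqrt(I*sqrt(10) - 51)*(-84 + sqrt(I*sqrt(10) - 51)) = -2*sqrt(-51 + I*sqrt(10))*(-84 + sqrt(-51 + I*sqrt(10)))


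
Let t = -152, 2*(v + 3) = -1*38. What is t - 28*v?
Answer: 464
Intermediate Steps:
v = -22 (v = -3 + (-1*38)/2 = -3 + (½)*(-38) = -3 - 19 = -22)
t - 28*v = -152 - 28*(-22) = -152 + 616 = 464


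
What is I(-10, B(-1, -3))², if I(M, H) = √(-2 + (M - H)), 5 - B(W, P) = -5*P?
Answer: -2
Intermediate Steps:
B(W, P) = 5 + 5*P (B(W, P) = 5 - (-5)*P = 5 + 5*P)
I(M, H) = √(-2 + M - H)
I(-10, B(-1, -3))² = (√(-2 - 10 - (5 + 5*(-3))))² = (√(-2 - 10 - (5 - 15)))² = (√(-2 - 10 - 1*(-10)))² = (√(-2 - 10 + 10))² = (√(-2))² = (I*√2)² = -2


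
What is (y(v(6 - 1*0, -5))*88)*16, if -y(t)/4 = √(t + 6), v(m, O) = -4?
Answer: -5632*√2 ≈ -7964.9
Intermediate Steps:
y(t) = -4*√(6 + t) (y(t) = -4*√(t + 6) = -4*√(6 + t))
(y(v(6 - 1*0, -5))*88)*16 = (-4*√(6 - 4)*88)*16 = (-4*√2*88)*16 = -352*√2*16 = -5632*√2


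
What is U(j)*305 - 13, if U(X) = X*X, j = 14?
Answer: 59767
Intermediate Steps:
U(X) = X²
U(j)*305 - 13 = 14²*305 - 13 = 196*305 - 13 = 59780 - 13 = 59767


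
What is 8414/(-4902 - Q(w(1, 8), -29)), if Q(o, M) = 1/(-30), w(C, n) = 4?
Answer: -252420/147059 ≈ -1.7165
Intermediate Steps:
Q(o, M) = -1/30
8414/(-4902 - Q(w(1, 8), -29)) = 8414/(-4902 - 1*(-1/30)) = 8414/(-4902 + 1/30) = 8414/(-147059/30) = 8414*(-30/147059) = -252420/147059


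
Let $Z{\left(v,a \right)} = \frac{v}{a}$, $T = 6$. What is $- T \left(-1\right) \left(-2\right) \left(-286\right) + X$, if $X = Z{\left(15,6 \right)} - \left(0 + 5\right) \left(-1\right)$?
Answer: $\frac{6879}{2} \approx 3439.5$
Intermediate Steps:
$X = \frac{15}{2}$ ($X = \frac{15}{6} - \left(0 + 5\right) \left(-1\right) = 15 \cdot \frac{1}{6} - 5 \left(-1\right) = \frac{5}{2} - -5 = \frac{5}{2} + 5 = \frac{15}{2} \approx 7.5$)
$- T \left(-1\right) \left(-2\right) \left(-286\right) + X = - 6 \left(-1\right) \left(-2\right) \left(-286\right) + \frac{15}{2} = - \left(-6\right) \left(-2\right) \left(-286\right) + \frac{15}{2} = \left(-1\right) 12 \left(-286\right) + \frac{15}{2} = \left(-12\right) \left(-286\right) + \frac{15}{2} = 3432 + \frac{15}{2} = \frac{6879}{2}$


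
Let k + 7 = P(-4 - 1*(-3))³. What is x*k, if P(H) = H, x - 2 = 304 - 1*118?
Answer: -1504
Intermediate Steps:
x = 188 (x = 2 + (304 - 1*118) = 2 + (304 - 118) = 2 + 186 = 188)
k = -8 (k = -7 + (-4 - 1*(-3))³ = -7 + (-4 + 3)³ = -7 + (-1)³ = -7 - 1 = -8)
x*k = 188*(-8) = -1504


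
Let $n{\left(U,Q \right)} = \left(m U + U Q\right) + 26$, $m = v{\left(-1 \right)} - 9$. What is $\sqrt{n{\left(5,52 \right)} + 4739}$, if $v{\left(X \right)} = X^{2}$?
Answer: $\sqrt{4985} \approx 70.604$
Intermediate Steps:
$m = -8$ ($m = \left(-1\right)^{2} - 9 = 1 - 9 = -8$)
$n{\left(U,Q \right)} = 26 - 8 U + Q U$ ($n{\left(U,Q \right)} = \left(- 8 U + U Q\right) + 26 = \left(- 8 U + Q U\right) + 26 = 26 - 8 U + Q U$)
$\sqrt{n{\left(5,52 \right)} + 4739} = \sqrt{\left(26 - 40 + 52 \cdot 5\right) + 4739} = \sqrt{\left(26 - 40 + 260\right) + 4739} = \sqrt{246 + 4739} = \sqrt{4985}$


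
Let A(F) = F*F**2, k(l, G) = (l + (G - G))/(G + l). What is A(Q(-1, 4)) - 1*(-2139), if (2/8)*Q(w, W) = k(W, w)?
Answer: 61849/27 ≈ 2290.7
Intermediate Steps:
k(l, G) = l/(G + l) (k(l, G) = (l + 0)/(G + l) = l/(G + l))
Q(w, W) = 4*W/(W + w) (Q(w, W) = 4*(W/(w + W)) = 4*(W/(W + w)) = 4*W/(W + w))
A(F) = F**3
A(Q(-1, 4)) - 1*(-2139) = (4*4/(4 - 1))**3 - 1*(-2139) = (4*4/3)**3 + 2139 = (4*4*(1/3))**3 + 2139 = (16/3)**3 + 2139 = 4096/27 + 2139 = 61849/27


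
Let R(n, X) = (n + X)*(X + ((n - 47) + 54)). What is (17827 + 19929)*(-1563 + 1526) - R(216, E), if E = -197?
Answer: -1397466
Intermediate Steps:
R(n, X) = (X + n)*(7 + X + n) (R(n, X) = (X + n)*(X + ((-47 + n) + 54)) = (X + n)*(X + (7 + n)) = (X + n)*(7 + X + n))
(17827 + 19929)*(-1563 + 1526) - R(216, E) = (17827 + 19929)*(-1563 + 1526) - ((-197)² + 216² + 7*(-197) + 7*216 + 2*(-197)*216) = 37756*(-37) - (38809 + 46656 - 1379 + 1512 - 85104) = -1396972 - 1*494 = -1396972 - 494 = -1397466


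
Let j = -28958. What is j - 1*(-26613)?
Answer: -2345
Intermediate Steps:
j - 1*(-26613) = -28958 - 1*(-26613) = -28958 + 26613 = -2345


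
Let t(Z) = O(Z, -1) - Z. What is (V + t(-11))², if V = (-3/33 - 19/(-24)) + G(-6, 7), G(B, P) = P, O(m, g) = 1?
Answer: 27050401/69696 ≈ 388.12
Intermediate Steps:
t(Z) = 1 - Z
V = 2033/264 (V = (-3/33 - 19/(-24)) + 7 = (-3*1/33 - 19*(-1/24)) + 7 = (-1/11 + 19/24) + 7 = 185/264 + 7 = 2033/264 ≈ 7.7008)
(V + t(-11))² = (2033/264 + (1 - 1*(-11)))² = (2033/264 + (1 + 11))² = (2033/264 + 12)² = (5201/264)² = 27050401/69696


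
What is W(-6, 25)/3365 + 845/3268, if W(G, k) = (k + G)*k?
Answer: 879145/2199364 ≈ 0.39973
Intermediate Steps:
W(G, k) = k*(G + k) (W(G, k) = (G + k)*k = k*(G + k))
W(-6, 25)/3365 + 845/3268 = (25*(-6 + 25))/3365 + 845/3268 = (25*19)*(1/3365) + 845*(1/3268) = 475*(1/3365) + 845/3268 = 95/673 + 845/3268 = 879145/2199364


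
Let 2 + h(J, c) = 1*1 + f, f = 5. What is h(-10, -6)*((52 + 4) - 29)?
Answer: 108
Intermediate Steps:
h(J, c) = 4 (h(J, c) = -2 + (1*1 + 5) = -2 + (1 + 5) = -2 + 6 = 4)
h(-10, -6)*((52 + 4) - 29) = 4*((52 + 4) - 29) = 4*(56 - 29) = 4*27 = 108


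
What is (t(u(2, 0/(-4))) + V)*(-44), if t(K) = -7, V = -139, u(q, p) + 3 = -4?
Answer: 6424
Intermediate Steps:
u(q, p) = -7 (u(q, p) = -3 - 4 = -7)
(t(u(2, 0/(-4))) + V)*(-44) = (-7 - 139)*(-44) = -146*(-44) = 6424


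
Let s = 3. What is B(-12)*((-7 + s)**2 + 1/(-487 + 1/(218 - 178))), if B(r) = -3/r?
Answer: 77906/19479 ≈ 3.9995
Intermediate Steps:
B(-12)*((-7 + s)**2 + 1/(-487 + 1/(218 - 178))) = (-3/(-12))*((-7 + 3)**2 + 1/(-487 + 1/(218 - 178))) = (-3*(-1/12))*((-4)**2 + 1/(-487 + 1/40)) = (16 + 1/(-487 + 1/40))/4 = (16 + 1/(-19479/40))/4 = (16 - 40/19479)/4 = (1/4)*(311624/19479) = 77906/19479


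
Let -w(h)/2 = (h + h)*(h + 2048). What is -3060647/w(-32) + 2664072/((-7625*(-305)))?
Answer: -6430458727919/600122880000 ≈ -10.715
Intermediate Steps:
w(h) = -4*h*(2048 + h) (w(h) = -2*(h + h)*(h + 2048) = -2*2*h*(2048 + h) = -4*h*(2048 + h))
-3060647/w(-32) + 2664072/((-7625*(-305))) = -3060647*1/(128*(2048 - 32)) + 2664072/((-7625*(-305))) = -3060647/((-4*(-32)*2016)) + 2664072/2325625 = -3060647/258048 + 2664072*(1/2325625) = -3060647*1/258048 + 2664072/2325625 = -3060647/258048 + 2664072/2325625 = -6430458727919/600122880000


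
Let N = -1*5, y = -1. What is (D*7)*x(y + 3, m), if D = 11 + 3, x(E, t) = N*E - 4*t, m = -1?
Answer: -588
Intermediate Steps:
N = -5
x(E, t) = -5*E - 4*t
D = 14
(D*7)*x(y + 3, m) = (14*7)*(-5*(-1 + 3) - 4*(-1)) = 98*(-5*2 + 4) = 98*(-10 + 4) = 98*(-6) = -588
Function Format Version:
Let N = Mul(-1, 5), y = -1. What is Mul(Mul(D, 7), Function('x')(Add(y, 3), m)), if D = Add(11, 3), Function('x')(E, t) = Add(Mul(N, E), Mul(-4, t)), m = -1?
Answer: -588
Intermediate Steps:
N = -5
Function('x')(E, t) = Add(Mul(-5, E), Mul(-4, t))
D = 14
Mul(Mul(D, 7), Function('x')(Add(y, 3), m)) = Mul(Mul(14, 7), Add(Mul(-5, Add(-1, 3)), Mul(-4, -1))) = Mul(98, Add(Mul(-5, 2), 4)) = Mul(98, Add(-10, 4)) = Mul(98, -6) = -588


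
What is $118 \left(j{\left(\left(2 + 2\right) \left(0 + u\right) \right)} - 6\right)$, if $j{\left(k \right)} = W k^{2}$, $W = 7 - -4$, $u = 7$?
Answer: $1016924$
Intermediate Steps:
$W = 11$ ($W = 7 + 4 = 11$)
$j{\left(k \right)} = 11 k^{2}$
$118 \left(j{\left(\left(2 + 2\right) \left(0 + u\right) \right)} - 6\right) = 118 \left(11 \left(\left(2 + 2\right) \left(0 + 7\right)\right)^{2} - 6\right) = 118 \left(11 \left(4 \cdot 7\right)^{2} - 6\right) = 118 \left(11 \cdot 28^{2} - 6\right) = 118 \left(11 \cdot 784 - 6\right) = 118 \left(8624 - 6\right) = 118 \cdot 8618 = 1016924$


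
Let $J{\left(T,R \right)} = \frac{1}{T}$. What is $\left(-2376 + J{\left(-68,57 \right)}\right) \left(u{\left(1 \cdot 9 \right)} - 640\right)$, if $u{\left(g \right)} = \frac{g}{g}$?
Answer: $\frac{103242591}{68} \approx 1.5183 \cdot 10^{6}$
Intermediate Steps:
$u{\left(g \right)} = 1$
$\left(-2376 + J{\left(-68,57 \right)}\right) \left(u{\left(1 \cdot 9 \right)} - 640\right) = \left(-2376 + \frac{1}{-68}\right) \left(1 - 640\right) = \left(-2376 - \frac{1}{68}\right) \left(-639\right) = \left(- \frac{161569}{68}\right) \left(-639\right) = \frac{103242591}{68}$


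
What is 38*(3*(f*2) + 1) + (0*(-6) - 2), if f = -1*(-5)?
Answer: 1176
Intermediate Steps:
f = 5
38*(3*(f*2) + 1) + (0*(-6) - 2) = 38*(3*(5*2) + 1) + (0*(-6) - 2) = 38*(3*10 + 1) + (0 - 2) = 38*(30 + 1) - 2 = 38*31 - 2 = 1178 - 2 = 1176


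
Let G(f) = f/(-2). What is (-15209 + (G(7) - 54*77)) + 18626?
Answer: -1489/2 ≈ -744.50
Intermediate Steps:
G(f) = -f/2 (G(f) = f*(-½) = -f/2)
(-15209 + (G(7) - 54*77)) + 18626 = (-15209 + (-½*7 - 54*77)) + 18626 = (-15209 + (-7/2 - 4158)) + 18626 = (-15209 - 8323/2) + 18626 = -38741/2 + 18626 = -1489/2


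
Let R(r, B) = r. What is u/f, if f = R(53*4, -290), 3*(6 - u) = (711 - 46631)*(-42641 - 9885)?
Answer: -1205996951/318 ≈ -3.7924e+6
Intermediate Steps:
u = -2411993902/3 (u = 6 - (711 - 46631)*(-42641 - 9885)/3 = 6 - (-45920)*(-52526)/3 = 6 - ⅓*2411993920 = 6 - 2411993920/3 = -2411993902/3 ≈ -8.0400e+8)
f = 212 (f = 53*4 = 212)
u/f = -2411993902/3/212 = -2411993902/3*1/212 = -1205996951/318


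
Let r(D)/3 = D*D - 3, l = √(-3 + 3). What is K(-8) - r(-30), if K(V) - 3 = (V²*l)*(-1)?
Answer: -2688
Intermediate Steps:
l = 0 (l = √0 = 0)
K(V) = 3 (K(V) = 3 + (V²*0)*(-1) = 3 + 0*(-1) = 3 + 0 = 3)
r(D) = -9 + 3*D² (r(D) = 3*(D*D - 3) = 3*(D² - 3) = 3*(-3 + D²) = -9 + 3*D²)
K(-8) - r(-30) = 3 - (-9 + 3*(-30)²) = 3 - (-9 + 3*900) = 3 - (-9 + 2700) = 3 - 1*2691 = 3 - 2691 = -2688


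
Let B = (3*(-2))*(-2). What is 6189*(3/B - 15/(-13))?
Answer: 451797/52 ≈ 8688.4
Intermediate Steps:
B = 12 (B = -6*(-2) = 12)
6189*(3/B - 15/(-13)) = 6189*(3/12 - 15/(-13)) = 6189*(3*(1/12) - 15*(-1/13)) = 6189*(1/4 + 15/13) = 6189*(73/52) = 451797/52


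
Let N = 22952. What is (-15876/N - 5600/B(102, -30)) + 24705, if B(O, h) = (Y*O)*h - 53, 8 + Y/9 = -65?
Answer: 284976166546007/11535485846 ≈ 24704.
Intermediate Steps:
Y = -657 (Y = -72 + 9*(-65) = -72 - 585 = -657)
B(O, h) = -53 - 657*O*h (B(O, h) = (-657*O)*h - 53 = -657*O*h - 53 = -53 - 657*O*h)
(-15876/N - 5600/B(102, -30)) + 24705 = (-15876/22952 - 5600/(-53 - 657*102*(-30))) + 24705 = (-15876*1/22952 - 5600/(-53 + 2010420)) + 24705 = (-3969/5738 - 5600/2010367) + 24705 = -8011279423/11535485846 + 24705 = 284976166546007/11535485846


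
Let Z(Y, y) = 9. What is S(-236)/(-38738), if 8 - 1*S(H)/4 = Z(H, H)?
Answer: 2/19369 ≈ 0.00010326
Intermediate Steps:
S(H) = -4 (S(H) = 32 - 4*9 = 32 - 36 = -4)
S(-236)/(-38738) = -4/(-38738) = -4*(-1/38738) = 2/19369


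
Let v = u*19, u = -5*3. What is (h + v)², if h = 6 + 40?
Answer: 57121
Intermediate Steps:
u = -15
h = 46
v = -285 (v = -15*19 = -285)
(h + v)² = (46 - 285)² = (-239)² = 57121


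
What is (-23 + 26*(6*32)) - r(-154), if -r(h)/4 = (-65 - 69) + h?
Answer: 3817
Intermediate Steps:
r(h) = 536 - 4*h (r(h) = -4*((-65 - 69) + h) = -4*(-134 + h) = 536 - 4*h)
(-23 + 26*(6*32)) - r(-154) = (-23 + 26*(6*32)) - (536 - 4*(-154)) = (-23 + 26*192) - (536 + 616) = (-23 + 4992) - 1*1152 = 4969 - 1152 = 3817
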